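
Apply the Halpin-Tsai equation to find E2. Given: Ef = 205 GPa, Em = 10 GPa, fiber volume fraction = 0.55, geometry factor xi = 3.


eta = (Ef/Em - 1)/(Ef/Em + xi) = (20.5 - 1)/(20.5 + 3) = 0.8298
E2 = Em*(1+xi*eta*Vf)/(1-eta*Vf) = 43.58 GPa

43.58 GPa


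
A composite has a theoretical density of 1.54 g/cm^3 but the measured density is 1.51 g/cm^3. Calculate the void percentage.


Void% = (rho_theo - rho_actual)/rho_theo * 100 = (1.54 - 1.51)/1.54 * 100 = 1.95%

1.95%


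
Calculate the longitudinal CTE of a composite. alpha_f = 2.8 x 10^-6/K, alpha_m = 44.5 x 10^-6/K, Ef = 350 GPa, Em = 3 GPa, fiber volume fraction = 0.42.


E1 = Ef*Vf + Em*(1-Vf) = 148.74
alpha_1 = (alpha_f*Ef*Vf + alpha_m*Em*(1-Vf))/E1 = 3.29 x 10^-6/K

3.29 x 10^-6/K


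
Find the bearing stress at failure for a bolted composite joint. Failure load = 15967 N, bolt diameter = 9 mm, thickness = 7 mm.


sigma_br = F/(d*h) = 15967/(9*7) = 253.4 MPa

253.4 MPa


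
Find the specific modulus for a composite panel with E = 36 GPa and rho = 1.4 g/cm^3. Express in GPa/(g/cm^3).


Specific stiffness = E/rho = 36/1.4 = 25.7 GPa/(g/cm^3)

25.7 GPa/(g/cm^3)


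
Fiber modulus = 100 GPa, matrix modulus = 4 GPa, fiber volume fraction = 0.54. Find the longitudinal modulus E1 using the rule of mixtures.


E1 = Ef*Vf + Em*(1-Vf) = 100*0.54 + 4*0.46 = 55.84 GPa

55.84 GPa


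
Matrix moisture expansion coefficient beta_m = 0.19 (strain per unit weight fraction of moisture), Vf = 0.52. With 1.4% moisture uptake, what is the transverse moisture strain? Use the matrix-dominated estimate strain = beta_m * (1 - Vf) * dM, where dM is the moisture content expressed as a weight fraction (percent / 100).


dM = 1.4/100 = 0.014
strain = beta_m * (1-Vf) * dM = 0.19 * 0.48 * 0.014 = 0.0012768

0.0012768


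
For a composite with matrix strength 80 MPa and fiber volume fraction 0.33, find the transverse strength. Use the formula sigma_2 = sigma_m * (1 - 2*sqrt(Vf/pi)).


factor = 1 - 2*sqrt(0.33/pi) = 0.3518
sigma_2 = 80 * 0.3518 = 28.14 MPa

28.14 MPa


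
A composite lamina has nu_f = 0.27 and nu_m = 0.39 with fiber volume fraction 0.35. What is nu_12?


nu_12 = nu_f*Vf + nu_m*(1-Vf) = 0.27*0.35 + 0.39*0.65 = 0.348

0.348


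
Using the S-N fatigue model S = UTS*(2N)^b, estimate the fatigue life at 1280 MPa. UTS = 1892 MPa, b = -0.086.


N = 0.5 * (S/UTS)^(1/b) = 0.5 * (1280/1892)^(1/-0.086) = 47.0279 cycles

47.0279 cycles


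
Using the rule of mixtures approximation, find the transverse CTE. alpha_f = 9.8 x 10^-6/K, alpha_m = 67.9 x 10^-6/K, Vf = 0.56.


alpha_2 = alpha_f*Vf + alpha_m*(1-Vf) = 9.8*0.56 + 67.9*0.44 = 35.4 x 10^-6/K

35.4 x 10^-6/K


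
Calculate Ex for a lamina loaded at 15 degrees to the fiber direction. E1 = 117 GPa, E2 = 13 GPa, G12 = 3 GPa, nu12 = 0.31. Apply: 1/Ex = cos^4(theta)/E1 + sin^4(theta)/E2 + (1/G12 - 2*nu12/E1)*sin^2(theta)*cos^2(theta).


cos^4(15) = 0.870513, sin^4(15) = 0.004487, sin^2(15)*cos^2(15) = 0.0625
1/G12 - 2*nu12/E1 = 1/3 - 2*0.31/117 = 0.328034 GPa^-1
1/Ex = 0.870513/117 + 0.004487/13 + 0.328034*0.0625 = 0.0282876 GPa^-1
Ex = 35.35 GPa

35.35 GPa


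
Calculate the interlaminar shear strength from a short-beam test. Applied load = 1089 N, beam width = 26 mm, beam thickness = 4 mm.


ILSS = 3F/(4bh) = 3*1089/(4*26*4) = 7.85 MPa

7.85 MPa


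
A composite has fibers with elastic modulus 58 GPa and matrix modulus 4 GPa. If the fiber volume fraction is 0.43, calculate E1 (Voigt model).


E1 = Ef*Vf + Em*(1-Vf) = 58*0.43 + 4*0.57 = 27.22 GPa

27.22 GPa


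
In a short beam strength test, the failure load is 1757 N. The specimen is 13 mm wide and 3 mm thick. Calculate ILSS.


ILSS = 3F/(4bh) = 3*1757/(4*13*3) = 33.79 MPa

33.79 MPa


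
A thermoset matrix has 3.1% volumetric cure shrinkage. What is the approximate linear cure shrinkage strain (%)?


Linear shrinkage ≈ vol_shrink/3 = 3.1/3 = 1.033%

1.033%


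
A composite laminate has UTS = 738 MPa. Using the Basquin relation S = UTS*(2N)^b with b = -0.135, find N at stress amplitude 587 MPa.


N = 0.5 * (S/UTS)^(1/b) = 0.5 * (587/738)^(1/-0.135) = 2.7252 cycles

2.7252 cycles


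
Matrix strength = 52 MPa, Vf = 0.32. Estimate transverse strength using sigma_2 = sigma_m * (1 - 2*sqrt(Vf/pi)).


factor = 1 - 2*sqrt(0.32/pi) = 0.3617
sigma_2 = 52 * 0.3617 = 18.81 MPa

18.81 MPa


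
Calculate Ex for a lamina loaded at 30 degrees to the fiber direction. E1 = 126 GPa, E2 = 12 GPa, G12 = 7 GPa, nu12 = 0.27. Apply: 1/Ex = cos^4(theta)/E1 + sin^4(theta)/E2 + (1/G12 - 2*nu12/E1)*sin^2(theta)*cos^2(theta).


cos^4(30) = 0.5625, sin^4(30) = 0.0625, sin^2(30)*cos^2(30) = 0.1875
1/G12 - 2*nu12/E1 = 1/7 - 2*0.27/126 = 0.138571 GPa^-1
1/Ex = 0.5625/126 + 0.0625/12 + 0.138571*0.1875 = 0.0356548 GPa^-1
Ex = 28.05 GPa

28.05 GPa


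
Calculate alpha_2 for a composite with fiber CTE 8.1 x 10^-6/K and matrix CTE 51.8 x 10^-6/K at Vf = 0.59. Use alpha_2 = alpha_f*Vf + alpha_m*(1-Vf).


alpha_2 = alpha_f*Vf + alpha_m*(1-Vf) = 8.1*0.59 + 51.8*0.41 = 26.0 x 10^-6/K

26.0 x 10^-6/K


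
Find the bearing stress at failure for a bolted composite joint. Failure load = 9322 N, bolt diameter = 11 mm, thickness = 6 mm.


sigma_br = F/(d*h) = 9322/(11*6) = 141.2 MPa

141.2 MPa


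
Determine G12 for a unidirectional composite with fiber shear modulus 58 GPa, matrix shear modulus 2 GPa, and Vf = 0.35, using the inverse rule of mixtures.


1/G12 = Vf/Gf + (1-Vf)/Gm = 0.35/58 + 0.65/2
G12 = 3.02 GPa

3.02 GPa


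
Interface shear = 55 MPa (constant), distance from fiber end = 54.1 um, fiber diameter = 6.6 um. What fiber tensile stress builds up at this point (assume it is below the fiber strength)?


Force balance: sigma_f * (pi*d^2/4) = tau * (pi*d) * x  ->  sigma_f = 4 * tau * x / d
sigma_f = 4 * 55 * 54.1 / 6.6 = 1803.3 MPa

1803.3 MPa


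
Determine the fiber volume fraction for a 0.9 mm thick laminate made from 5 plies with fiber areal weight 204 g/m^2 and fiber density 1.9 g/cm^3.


Vf = n * FAW / (rho_f * h * 1000) = 5 * 204 / (1.9 * 0.9 * 1000) = 0.5965

0.5965


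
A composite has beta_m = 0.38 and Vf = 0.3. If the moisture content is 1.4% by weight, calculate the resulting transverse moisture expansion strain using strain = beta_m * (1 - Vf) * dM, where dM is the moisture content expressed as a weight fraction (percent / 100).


dM = 1.4/100 = 0.014
strain = beta_m * (1-Vf) * dM = 0.38 * 0.7 * 0.014 = 0.003724

0.003724


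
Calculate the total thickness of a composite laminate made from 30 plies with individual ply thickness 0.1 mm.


h = n * t_ply = 30 * 0.1 = 3.0 mm

3.0 mm


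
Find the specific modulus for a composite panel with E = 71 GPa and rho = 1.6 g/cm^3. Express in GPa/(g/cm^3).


Specific stiffness = E/rho = 71/1.6 = 44.4 GPa/(g/cm^3)

44.4 GPa/(g/cm^3)


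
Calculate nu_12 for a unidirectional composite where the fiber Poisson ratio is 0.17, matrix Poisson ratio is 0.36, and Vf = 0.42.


nu_12 = nu_f*Vf + nu_m*(1-Vf) = 0.17*0.42 + 0.36*0.58 = 0.2802

0.2802


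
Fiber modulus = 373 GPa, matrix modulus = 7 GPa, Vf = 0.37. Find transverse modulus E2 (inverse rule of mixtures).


1/E2 = Vf/Ef + (1-Vf)/Em = 0.37/373 + 0.63/7
E2 = 10.99 GPa

10.99 GPa


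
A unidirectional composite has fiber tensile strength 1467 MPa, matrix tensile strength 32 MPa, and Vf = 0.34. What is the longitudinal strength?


sigma_1 = sigma_f*Vf + sigma_m*(1-Vf) = 1467*0.34 + 32*0.66 = 519.9 MPa

519.9 MPa


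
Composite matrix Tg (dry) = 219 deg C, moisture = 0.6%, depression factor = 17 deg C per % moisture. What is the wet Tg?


Tg_wet = Tg_dry - k*moisture = 219 - 17*0.6 = 208.8 deg C

208.8 deg C


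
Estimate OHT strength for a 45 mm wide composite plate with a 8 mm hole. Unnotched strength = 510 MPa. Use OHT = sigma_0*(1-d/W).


OHT = sigma_0*(1-d/W) = 510*(1-8/45) = 419.3 MPa

419.3 MPa


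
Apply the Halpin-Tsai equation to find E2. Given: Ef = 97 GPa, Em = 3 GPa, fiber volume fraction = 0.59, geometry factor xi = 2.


eta = (Ef/Em - 1)/(Ef/Em + xi) = (32.3333 - 1)/(32.3333 + 2) = 0.9126
E2 = Em*(1+xi*eta*Vf)/(1-eta*Vf) = 13.5 GPa

13.5 GPa


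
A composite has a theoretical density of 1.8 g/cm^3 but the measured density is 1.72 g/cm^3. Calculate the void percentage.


Void% = (rho_theo - rho_actual)/rho_theo * 100 = (1.8 - 1.72)/1.8 * 100 = 4.44%

4.44%


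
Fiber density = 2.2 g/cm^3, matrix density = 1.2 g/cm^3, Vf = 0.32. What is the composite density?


rho_c = rho_f*Vf + rho_m*(1-Vf) = 2.2*0.32 + 1.2*0.68 = 1.52 g/cm^3

1.52 g/cm^3


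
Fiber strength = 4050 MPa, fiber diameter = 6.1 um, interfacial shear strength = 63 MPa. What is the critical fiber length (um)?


Lc = sigma_f * d / (2 * tau_i) = 4050 * 6.1 / (2 * 63) = 196.1 um

196.1 um


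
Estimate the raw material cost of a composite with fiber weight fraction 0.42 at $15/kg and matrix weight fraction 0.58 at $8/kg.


Cost = cost_f*Wf + cost_m*Wm = 15*0.42 + 8*0.58 = $10.94/kg

$10.94/kg


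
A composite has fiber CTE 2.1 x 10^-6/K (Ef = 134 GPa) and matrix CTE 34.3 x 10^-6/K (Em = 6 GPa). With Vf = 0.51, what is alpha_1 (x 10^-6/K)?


E1 = Ef*Vf + Em*(1-Vf) = 71.28
alpha_1 = (alpha_f*Ef*Vf + alpha_m*Em*(1-Vf))/E1 = 3.43 x 10^-6/K

3.43 x 10^-6/K


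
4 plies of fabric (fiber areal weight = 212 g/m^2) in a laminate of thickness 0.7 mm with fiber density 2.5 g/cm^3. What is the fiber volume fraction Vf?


Vf = n * FAW / (rho_f * h * 1000) = 4 * 212 / (2.5 * 0.7 * 1000) = 0.4846

0.4846


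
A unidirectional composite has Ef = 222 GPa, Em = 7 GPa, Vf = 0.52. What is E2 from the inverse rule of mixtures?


1/E2 = Vf/Ef + (1-Vf)/Em = 0.52/222 + 0.48/7
E2 = 14.1 GPa

14.1 GPa


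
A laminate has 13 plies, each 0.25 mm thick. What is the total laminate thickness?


h = n * t_ply = 13 * 0.25 = 3.25 mm

3.25 mm


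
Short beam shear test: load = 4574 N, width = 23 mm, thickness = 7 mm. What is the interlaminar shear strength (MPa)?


ILSS = 3F/(4bh) = 3*4574/(4*23*7) = 21.31 MPa

21.31 MPa


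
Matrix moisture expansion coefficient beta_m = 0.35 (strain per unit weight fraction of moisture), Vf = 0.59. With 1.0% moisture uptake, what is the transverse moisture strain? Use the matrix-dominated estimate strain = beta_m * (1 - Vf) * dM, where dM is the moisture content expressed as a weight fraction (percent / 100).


dM = 1.0/100 = 0.01
strain = beta_m * (1-Vf) * dM = 0.35 * 0.41 * 0.01 = 0.001435

0.001435


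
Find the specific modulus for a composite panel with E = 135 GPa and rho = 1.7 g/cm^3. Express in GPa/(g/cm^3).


Specific stiffness = E/rho = 135/1.7 = 79.4 GPa/(g/cm^3)

79.4 GPa/(g/cm^3)


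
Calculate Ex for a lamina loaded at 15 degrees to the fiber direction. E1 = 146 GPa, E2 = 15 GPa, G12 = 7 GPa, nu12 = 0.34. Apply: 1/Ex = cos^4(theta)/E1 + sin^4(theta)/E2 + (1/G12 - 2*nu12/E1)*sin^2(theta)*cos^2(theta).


cos^4(15) = 0.870513, sin^4(15) = 0.004487, sin^2(15)*cos^2(15) = 0.0625
1/G12 - 2*nu12/E1 = 1/7 - 2*0.34/146 = 0.1382 GPa^-1
1/Ex = 0.870513/146 + 0.004487/15 + 0.1382*0.0625 = 0.014899 GPa^-1
Ex = 67.12 GPa

67.12 GPa


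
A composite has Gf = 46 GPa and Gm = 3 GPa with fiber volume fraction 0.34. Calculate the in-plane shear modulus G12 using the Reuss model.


1/G12 = Vf/Gf + (1-Vf)/Gm = 0.34/46 + 0.66/3
G12 = 4.4 GPa

4.4 GPa


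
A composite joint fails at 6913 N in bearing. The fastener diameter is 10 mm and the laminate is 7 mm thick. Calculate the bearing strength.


sigma_br = F/(d*h) = 6913/(10*7) = 98.8 MPa

98.8 MPa


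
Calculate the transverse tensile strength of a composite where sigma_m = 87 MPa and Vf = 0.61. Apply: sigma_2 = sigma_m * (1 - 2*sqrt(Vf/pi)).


factor = 1 - 2*sqrt(0.61/pi) = 0.1187
sigma_2 = 87 * 0.1187 = 10.33 MPa

10.33 MPa


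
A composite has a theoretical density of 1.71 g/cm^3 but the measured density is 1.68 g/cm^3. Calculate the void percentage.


Void% = (rho_theo - rho_actual)/rho_theo * 100 = (1.71 - 1.68)/1.71 * 100 = 1.75%

1.75%


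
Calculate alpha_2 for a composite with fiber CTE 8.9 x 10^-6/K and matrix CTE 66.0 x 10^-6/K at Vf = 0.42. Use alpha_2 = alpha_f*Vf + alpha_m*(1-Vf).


alpha_2 = alpha_f*Vf + alpha_m*(1-Vf) = 8.9*0.42 + 66.0*0.58 = 42.0 x 10^-6/K

42.0 x 10^-6/K


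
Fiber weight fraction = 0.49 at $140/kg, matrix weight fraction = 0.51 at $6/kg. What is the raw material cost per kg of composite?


Cost = cost_f*Wf + cost_m*Wm = 140*0.49 + 6*0.51 = $71.66/kg

$71.66/kg


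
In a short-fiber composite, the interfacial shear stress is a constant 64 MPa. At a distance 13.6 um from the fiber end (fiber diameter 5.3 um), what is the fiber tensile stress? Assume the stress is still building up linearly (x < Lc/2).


Force balance: sigma_f * (pi*d^2/4) = tau * (pi*d) * x  ->  sigma_f = 4 * tau * x / d
sigma_f = 4 * 64 * 13.6 / 5.3 = 656.9 MPa

656.9 MPa


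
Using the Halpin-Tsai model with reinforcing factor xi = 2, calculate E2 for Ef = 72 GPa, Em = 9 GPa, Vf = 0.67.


eta = (Ef/Em - 1)/(Ef/Em + xi) = (8.0 - 1)/(8.0 + 2) = 0.7
E2 = Em*(1+xi*eta*Vf)/(1-eta*Vf) = 32.85 GPa

32.85 GPa


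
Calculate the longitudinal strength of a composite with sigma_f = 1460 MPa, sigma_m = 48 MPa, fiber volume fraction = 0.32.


sigma_1 = sigma_f*Vf + sigma_m*(1-Vf) = 1460*0.32 + 48*0.68 = 499.8 MPa

499.8 MPa


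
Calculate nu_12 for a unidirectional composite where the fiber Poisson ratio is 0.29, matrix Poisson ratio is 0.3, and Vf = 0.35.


nu_12 = nu_f*Vf + nu_m*(1-Vf) = 0.29*0.35 + 0.3*0.65 = 0.2965

0.2965


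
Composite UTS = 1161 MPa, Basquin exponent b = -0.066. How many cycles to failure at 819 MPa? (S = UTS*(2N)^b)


N = 0.5 * (S/UTS)^(1/b) = 0.5 * (819/1161)^(1/-0.066) = 98.8910 cycles

98.8910 cycles


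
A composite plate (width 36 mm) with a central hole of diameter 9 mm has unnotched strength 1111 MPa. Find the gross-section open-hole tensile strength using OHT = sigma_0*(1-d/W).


OHT = sigma_0*(1-d/W) = 1111*(1-9/36) = 833.3 MPa

833.3 MPa


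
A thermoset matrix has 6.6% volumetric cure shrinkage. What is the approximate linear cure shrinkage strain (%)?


Linear shrinkage ≈ vol_shrink/3 = 6.6/3 = 2.2%

2.2%


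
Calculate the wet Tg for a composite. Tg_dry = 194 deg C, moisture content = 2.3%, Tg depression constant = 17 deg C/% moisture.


Tg_wet = Tg_dry - k*moisture = 194 - 17*2.3 = 154.9 deg C

154.9 deg C


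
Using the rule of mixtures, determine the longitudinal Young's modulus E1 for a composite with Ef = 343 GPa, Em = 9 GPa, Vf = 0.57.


E1 = Ef*Vf + Em*(1-Vf) = 343*0.57 + 9*0.43 = 199.38 GPa

199.38 GPa


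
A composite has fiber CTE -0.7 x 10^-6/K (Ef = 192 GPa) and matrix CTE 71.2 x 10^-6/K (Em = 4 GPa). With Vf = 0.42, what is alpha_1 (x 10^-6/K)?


E1 = Ef*Vf + Em*(1-Vf) = 82.96
alpha_1 = (alpha_f*Ef*Vf + alpha_m*Em*(1-Vf))/E1 = 1.31 x 10^-6/K

1.31 x 10^-6/K


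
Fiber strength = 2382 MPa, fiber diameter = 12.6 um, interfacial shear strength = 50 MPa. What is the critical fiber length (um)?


Lc = sigma_f * d / (2 * tau_i) = 2382 * 12.6 / (2 * 50) = 300.1 um

300.1 um


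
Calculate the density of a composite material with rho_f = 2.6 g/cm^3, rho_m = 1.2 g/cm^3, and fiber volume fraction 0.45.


rho_c = rho_f*Vf + rho_m*(1-Vf) = 2.6*0.45 + 1.2*0.55 = 1.83 g/cm^3

1.83 g/cm^3


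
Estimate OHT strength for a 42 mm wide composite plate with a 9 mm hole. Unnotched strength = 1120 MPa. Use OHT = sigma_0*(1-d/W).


OHT = sigma_0*(1-d/W) = 1120*(1-9/42) = 880.0 MPa

880.0 MPa


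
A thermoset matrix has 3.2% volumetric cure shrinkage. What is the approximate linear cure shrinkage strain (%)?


Linear shrinkage ≈ vol_shrink/3 = 3.2/3 = 1.067%

1.067%


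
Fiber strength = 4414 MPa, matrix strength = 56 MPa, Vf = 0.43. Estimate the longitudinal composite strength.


sigma_1 = sigma_f*Vf + sigma_m*(1-Vf) = 4414*0.43 + 56*0.57 = 1929.9 MPa

1929.9 MPa


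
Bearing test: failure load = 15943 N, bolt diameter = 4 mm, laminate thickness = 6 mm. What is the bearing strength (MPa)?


sigma_br = F/(d*h) = 15943/(4*6) = 664.3 MPa

664.3 MPa


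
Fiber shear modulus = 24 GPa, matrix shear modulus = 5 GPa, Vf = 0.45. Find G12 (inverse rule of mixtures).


1/G12 = Vf/Gf + (1-Vf)/Gm = 0.45/24 + 0.55/5
G12 = 7.77 GPa

7.77 GPa


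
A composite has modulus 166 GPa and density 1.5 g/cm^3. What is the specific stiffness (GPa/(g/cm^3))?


Specific stiffness = E/rho = 166/1.5 = 110.7 GPa/(g/cm^3)

110.7 GPa/(g/cm^3)


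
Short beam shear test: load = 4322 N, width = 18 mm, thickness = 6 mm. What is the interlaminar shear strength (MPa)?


ILSS = 3F/(4bh) = 3*4322/(4*18*6) = 30.01 MPa

30.01 MPa


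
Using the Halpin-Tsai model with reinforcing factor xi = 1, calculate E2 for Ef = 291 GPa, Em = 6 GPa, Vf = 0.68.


eta = (Ef/Em - 1)/(Ef/Em + xi) = (48.5 - 1)/(48.5 + 1) = 0.9596
E2 = Em*(1+xi*eta*Vf)/(1-eta*Vf) = 28.53 GPa

28.53 GPa


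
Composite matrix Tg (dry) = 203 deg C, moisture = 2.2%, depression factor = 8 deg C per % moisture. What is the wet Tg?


Tg_wet = Tg_dry - k*moisture = 203 - 8*2.2 = 185.4 deg C

185.4 deg C


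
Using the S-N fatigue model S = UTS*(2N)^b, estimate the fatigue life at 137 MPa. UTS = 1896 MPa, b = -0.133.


N = 0.5 * (S/UTS)^(1/b) = 0.5 * (137/1896)^(1/-0.133) = 1.9002e+08 cycles

1.9002e+08 cycles


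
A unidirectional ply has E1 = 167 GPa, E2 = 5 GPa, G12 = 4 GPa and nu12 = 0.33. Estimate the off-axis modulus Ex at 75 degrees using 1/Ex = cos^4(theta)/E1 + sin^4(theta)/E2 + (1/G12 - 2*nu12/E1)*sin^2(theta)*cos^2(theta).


cos^4(75) = 0.004487, sin^4(75) = 0.870513, sin^2(75)*cos^2(75) = 0.0625
1/G12 - 2*nu12/E1 = 1/4 - 2*0.33/167 = 0.246048 GPa^-1
1/Ex = 0.004487/167 + 0.870513/5 + 0.246048*0.0625 = 0.1895074 GPa^-1
Ex = 5.28 GPa

5.28 GPa


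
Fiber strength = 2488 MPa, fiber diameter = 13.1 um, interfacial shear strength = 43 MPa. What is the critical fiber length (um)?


Lc = sigma_f * d / (2 * tau_i) = 2488 * 13.1 / (2 * 43) = 379.0 um

379.0 um


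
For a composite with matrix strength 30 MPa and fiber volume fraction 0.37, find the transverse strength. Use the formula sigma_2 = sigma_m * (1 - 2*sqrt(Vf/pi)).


factor = 1 - 2*sqrt(0.37/pi) = 0.3136
sigma_2 = 30 * 0.3136 = 9.41 MPa

9.41 MPa


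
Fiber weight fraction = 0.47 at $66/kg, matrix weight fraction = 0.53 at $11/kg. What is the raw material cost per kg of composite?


Cost = cost_f*Wf + cost_m*Wm = 66*0.47 + 11*0.53 = $36.85/kg

$36.85/kg


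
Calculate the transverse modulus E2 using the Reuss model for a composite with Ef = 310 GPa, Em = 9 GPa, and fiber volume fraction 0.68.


1/E2 = Vf/Ef + (1-Vf)/Em = 0.68/310 + 0.32/9
E2 = 26.49 GPa

26.49 GPa


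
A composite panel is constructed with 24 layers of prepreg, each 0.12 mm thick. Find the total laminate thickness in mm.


h = n * t_ply = 24 * 0.12 = 2.88 mm

2.88 mm


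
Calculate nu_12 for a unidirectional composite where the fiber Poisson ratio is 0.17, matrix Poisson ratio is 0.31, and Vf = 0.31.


nu_12 = nu_f*Vf + nu_m*(1-Vf) = 0.17*0.31 + 0.31*0.69 = 0.2666

0.2666


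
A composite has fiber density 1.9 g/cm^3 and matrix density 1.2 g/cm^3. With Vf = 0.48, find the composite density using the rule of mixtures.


rho_c = rho_f*Vf + rho_m*(1-Vf) = 1.9*0.48 + 1.2*0.52 = 1.536 g/cm^3

1.536 g/cm^3


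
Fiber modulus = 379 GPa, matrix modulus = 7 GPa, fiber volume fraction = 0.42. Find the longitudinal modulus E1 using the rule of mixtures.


E1 = Ef*Vf + Em*(1-Vf) = 379*0.42 + 7*0.58 = 163.24 GPa

163.24 GPa


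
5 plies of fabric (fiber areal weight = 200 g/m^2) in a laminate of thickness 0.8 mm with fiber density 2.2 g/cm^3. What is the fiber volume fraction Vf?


Vf = n * FAW / (rho_f * h * 1000) = 5 * 200 / (2.2 * 0.8 * 1000) = 0.5682

0.5682


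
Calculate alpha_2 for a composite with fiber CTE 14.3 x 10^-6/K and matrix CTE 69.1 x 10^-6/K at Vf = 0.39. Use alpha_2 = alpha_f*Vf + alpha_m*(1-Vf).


alpha_2 = alpha_f*Vf + alpha_m*(1-Vf) = 14.3*0.39 + 69.1*0.61 = 47.7 x 10^-6/K

47.7 x 10^-6/K


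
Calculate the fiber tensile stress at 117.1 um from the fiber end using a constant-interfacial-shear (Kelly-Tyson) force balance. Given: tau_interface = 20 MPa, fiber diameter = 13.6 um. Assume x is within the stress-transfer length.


Force balance: sigma_f * (pi*d^2/4) = tau * (pi*d) * x  ->  sigma_f = 4 * tau * x / d
sigma_f = 4 * 20 * 117.1 / 13.6 = 688.8 MPa

688.8 MPa


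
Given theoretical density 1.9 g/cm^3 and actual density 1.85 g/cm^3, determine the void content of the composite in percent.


Void% = (rho_theo - rho_actual)/rho_theo * 100 = (1.9 - 1.85)/1.9 * 100 = 2.63%

2.63%


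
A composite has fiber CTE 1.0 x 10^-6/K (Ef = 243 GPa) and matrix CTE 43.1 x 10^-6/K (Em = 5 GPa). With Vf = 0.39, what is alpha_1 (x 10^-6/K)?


E1 = Ef*Vf + Em*(1-Vf) = 97.82
alpha_1 = (alpha_f*Ef*Vf + alpha_m*Em*(1-Vf))/E1 = 2.31 x 10^-6/K

2.31 x 10^-6/K


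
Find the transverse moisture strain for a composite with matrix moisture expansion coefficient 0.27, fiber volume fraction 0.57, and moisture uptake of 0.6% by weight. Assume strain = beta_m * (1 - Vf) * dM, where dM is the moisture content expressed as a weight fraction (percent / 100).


dM = 0.6/100 = 0.006
strain = beta_m * (1-Vf) * dM = 0.27 * 0.43 * 0.006 = 0.0006966

0.0006966


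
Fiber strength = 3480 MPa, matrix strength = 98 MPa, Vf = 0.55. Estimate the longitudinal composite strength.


sigma_1 = sigma_f*Vf + sigma_m*(1-Vf) = 3480*0.55 + 98*0.45 = 1958.1 MPa

1958.1 MPa


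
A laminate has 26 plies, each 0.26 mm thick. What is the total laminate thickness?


h = n * t_ply = 26 * 0.26 = 6.76 mm

6.76 mm


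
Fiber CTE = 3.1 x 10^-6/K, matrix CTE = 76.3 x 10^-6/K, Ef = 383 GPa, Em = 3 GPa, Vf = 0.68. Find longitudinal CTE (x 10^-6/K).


E1 = Ef*Vf + Em*(1-Vf) = 261.4
alpha_1 = (alpha_f*Ef*Vf + alpha_m*Em*(1-Vf))/E1 = 3.37 x 10^-6/K

3.37 x 10^-6/K


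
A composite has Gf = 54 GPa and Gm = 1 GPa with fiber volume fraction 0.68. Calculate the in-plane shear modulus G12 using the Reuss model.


1/G12 = Vf/Gf + (1-Vf)/Gm = 0.68/54 + 0.32/1
G12 = 3.01 GPa

3.01 GPa


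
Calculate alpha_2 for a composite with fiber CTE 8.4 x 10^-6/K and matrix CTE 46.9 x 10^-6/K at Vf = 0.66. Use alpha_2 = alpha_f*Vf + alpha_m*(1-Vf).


alpha_2 = alpha_f*Vf + alpha_m*(1-Vf) = 8.4*0.66 + 46.9*0.34 = 21.5 x 10^-6/K

21.5 x 10^-6/K


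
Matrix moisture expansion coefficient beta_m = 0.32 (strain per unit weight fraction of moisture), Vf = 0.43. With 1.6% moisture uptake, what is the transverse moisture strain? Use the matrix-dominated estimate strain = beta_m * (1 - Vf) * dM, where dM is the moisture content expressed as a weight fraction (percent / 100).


dM = 1.6/100 = 0.016
strain = beta_m * (1-Vf) * dM = 0.32 * 0.57 * 0.016 = 0.0029184

0.0029184


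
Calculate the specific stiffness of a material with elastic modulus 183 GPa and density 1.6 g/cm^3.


Specific stiffness = E/rho = 183/1.6 = 114.4 GPa/(g/cm^3)

114.4 GPa/(g/cm^3)


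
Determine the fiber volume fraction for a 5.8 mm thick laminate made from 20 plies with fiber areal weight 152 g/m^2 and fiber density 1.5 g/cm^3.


Vf = n * FAW / (rho_f * h * 1000) = 20 * 152 / (1.5 * 5.8 * 1000) = 0.3494

0.3494


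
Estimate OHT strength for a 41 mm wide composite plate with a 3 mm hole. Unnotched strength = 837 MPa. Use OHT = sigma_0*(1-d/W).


OHT = sigma_0*(1-d/W) = 837*(1-3/41) = 775.8 MPa

775.8 MPa


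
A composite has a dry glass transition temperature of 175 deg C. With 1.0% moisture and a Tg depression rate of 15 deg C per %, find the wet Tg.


Tg_wet = Tg_dry - k*moisture = 175 - 15*1.0 = 160.0 deg C

160.0 deg C


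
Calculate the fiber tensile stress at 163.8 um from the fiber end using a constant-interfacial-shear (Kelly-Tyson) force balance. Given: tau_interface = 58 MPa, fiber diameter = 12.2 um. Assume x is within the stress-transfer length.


Force balance: sigma_f * (pi*d^2/4) = tau * (pi*d) * x  ->  sigma_f = 4 * tau * x / d
sigma_f = 4 * 58 * 163.8 / 12.2 = 3114.9 MPa

3114.9 MPa


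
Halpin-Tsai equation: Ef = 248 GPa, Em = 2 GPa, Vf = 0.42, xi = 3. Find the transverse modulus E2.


eta = (Ef/Em - 1)/(Ef/Em + xi) = (124.0 - 1)/(124.0 + 3) = 0.9685
E2 = Em*(1+xi*eta*Vf)/(1-eta*Vf) = 7.49 GPa

7.49 GPa


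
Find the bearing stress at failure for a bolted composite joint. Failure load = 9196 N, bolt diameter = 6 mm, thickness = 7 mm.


sigma_br = F/(d*h) = 9196/(6*7) = 219.0 MPa

219.0 MPa


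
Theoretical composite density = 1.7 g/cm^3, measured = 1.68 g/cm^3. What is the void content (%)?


Void% = (rho_theo - rho_actual)/rho_theo * 100 = (1.7 - 1.68)/1.7 * 100 = 1.18%

1.18%


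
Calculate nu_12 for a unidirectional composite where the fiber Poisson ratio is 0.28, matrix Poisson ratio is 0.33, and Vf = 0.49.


nu_12 = nu_f*Vf + nu_m*(1-Vf) = 0.28*0.49 + 0.33*0.51 = 0.3055

0.3055


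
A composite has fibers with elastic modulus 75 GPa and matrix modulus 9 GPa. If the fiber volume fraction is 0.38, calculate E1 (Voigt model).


E1 = Ef*Vf + Em*(1-Vf) = 75*0.38 + 9*0.62 = 34.08 GPa

34.08 GPa


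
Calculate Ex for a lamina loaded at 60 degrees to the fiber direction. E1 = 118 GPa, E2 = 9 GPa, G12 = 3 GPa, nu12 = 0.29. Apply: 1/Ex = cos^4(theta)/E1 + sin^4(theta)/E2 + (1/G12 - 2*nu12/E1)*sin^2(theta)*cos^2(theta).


cos^4(60) = 0.0625, sin^4(60) = 0.5625, sin^2(60)*cos^2(60) = 0.1875
1/G12 - 2*nu12/E1 = 1/3 - 2*0.29/118 = 0.328418 GPa^-1
1/Ex = 0.0625/118 + 0.5625/9 + 0.328418*0.1875 = 0.1246081 GPa^-1
Ex = 8.03 GPa

8.03 GPa


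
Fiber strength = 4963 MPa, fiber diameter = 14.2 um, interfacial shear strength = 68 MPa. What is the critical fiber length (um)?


Lc = sigma_f * d / (2 * tau_i) = 4963 * 14.2 / (2 * 68) = 518.2 um

518.2 um


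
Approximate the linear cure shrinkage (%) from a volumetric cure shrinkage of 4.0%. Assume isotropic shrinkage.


Linear shrinkage ≈ vol_shrink/3 = 4.0/3 = 1.333%

1.333%


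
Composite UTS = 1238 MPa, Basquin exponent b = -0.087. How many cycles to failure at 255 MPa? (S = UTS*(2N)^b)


N = 0.5 * (S/UTS)^(1/b) = 0.5 * (255/1238)^(1/-0.087) = 3.8557e+07 cycles

3.8557e+07 cycles


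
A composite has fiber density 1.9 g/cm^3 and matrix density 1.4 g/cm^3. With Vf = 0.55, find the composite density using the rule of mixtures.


rho_c = rho_f*Vf + rho_m*(1-Vf) = 1.9*0.55 + 1.4*0.45 = 1.675 g/cm^3

1.675 g/cm^3


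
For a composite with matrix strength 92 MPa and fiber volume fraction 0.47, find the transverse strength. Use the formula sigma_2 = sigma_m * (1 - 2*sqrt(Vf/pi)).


factor = 1 - 2*sqrt(0.47/pi) = 0.2264
sigma_2 = 92 * 0.2264 = 20.83 MPa

20.83 MPa


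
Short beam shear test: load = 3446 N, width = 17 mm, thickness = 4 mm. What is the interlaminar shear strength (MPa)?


ILSS = 3F/(4bh) = 3*3446/(4*17*4) = 38.01 MPa

38.01 MPa


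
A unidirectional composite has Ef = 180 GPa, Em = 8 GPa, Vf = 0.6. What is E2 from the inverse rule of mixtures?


1/E2 = Vf/Ef + (1-Vf)/Em = 0.6/180 + 0.4/8
E2 = 18.75 GPa

18.75 GPa


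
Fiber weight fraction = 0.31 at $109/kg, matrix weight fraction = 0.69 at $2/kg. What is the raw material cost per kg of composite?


Cost = cost_f*Wf + cost_m*Wm = 109*0.31 + 2*0.69 = $35.17/kg

$35.17/kg


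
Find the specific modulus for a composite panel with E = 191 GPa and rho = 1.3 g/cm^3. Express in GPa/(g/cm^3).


Specific stiffness = E/rho = 191/1.3 = 146.9 GPa/(g/cm^3)

146.9 GPa/(g/cm^3)


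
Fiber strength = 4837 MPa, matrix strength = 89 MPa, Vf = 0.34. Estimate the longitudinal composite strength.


sigma_1 = sigma_f*Vf + sigma_m*(1-Vf) = 4837*0.34 + 89*0.66 = 1703.3 MPa

1703.3 MPa


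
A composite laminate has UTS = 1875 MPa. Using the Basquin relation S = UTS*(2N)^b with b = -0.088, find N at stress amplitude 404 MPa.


N = 0.5 * (S/UTS)^(1/b) = 0.5 * (404/1875)^(1/-0.088) = 1.8802e+07 cycles

1.8802e+07 cycles


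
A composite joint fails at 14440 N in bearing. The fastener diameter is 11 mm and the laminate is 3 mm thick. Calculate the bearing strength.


sigma_br = F/(d*h) = 14440/(11*3) = 437.6 MPa

437.6 MPa


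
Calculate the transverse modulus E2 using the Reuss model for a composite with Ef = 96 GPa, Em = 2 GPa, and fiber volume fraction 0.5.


1/E2 = Vf/Ef + (1-Vf)/Em = 0.5/96 + 0.5/2
E2 = 3.92 GPa

3.92 GPa


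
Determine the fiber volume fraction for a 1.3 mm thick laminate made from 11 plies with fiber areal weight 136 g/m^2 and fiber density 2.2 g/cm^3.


Vf = n * FAW / (rho_f * h * 1000) = 11 * 136 / (2.2 * 1.3 * 1000) = 0.5231

0.5231


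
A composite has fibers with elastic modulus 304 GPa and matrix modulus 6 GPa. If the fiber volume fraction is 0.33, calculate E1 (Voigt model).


E1 = Ef*Vf + Em*(1-Vf) = 304*0.33 + 6*0.67 = 104.34 GPa

104.34 GPa


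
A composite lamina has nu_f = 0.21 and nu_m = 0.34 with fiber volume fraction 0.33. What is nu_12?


nu_12 = nu_f*Vf + nu_m*(1-Vf) = 0.21*0.33 + 0.34*0.67 = 0.2971

0.2971


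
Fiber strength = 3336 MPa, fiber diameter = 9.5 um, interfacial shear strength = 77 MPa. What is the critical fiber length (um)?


Lc = sigma_f * d / (2 * tau_i) = 3336 * 9.5 / (2 * 77) = 205.8 um

205.8 um


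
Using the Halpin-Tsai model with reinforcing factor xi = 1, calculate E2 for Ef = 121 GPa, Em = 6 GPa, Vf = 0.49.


eta = (Ef/Em - 1)/(Ef/Em + xi) = (20.1667 - 1)/(20.1667 + 1) = 0.9055
E2 = Em*(1+xi*eta*Vf)/(1-eta*Vf) = 15.57 GPa

15.57 GPa


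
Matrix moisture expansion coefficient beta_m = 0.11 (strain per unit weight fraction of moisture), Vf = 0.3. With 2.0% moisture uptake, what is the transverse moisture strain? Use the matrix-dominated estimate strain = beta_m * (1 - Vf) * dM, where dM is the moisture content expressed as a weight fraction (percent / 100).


dM = 2.0/100 = 0.02
strain = beta_m * (1-Vf) * dM = 0.11 * 0.7 * 0.02 = 0.00154

0.00154


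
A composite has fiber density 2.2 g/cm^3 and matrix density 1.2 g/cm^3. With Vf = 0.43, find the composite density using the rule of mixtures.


rho_c = rho_f*Vf + rho_m*(1-Vf) = 2.2*0.43 + 1.2*0.57 = 1.63 g/cm^3

1.63 g/cm^3


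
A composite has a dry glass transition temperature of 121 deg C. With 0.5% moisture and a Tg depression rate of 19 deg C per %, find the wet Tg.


Tg_wet = Tg_dry - k*moisture = 121 - 19*0.5 = 111.5 deg C

111.5 deg C


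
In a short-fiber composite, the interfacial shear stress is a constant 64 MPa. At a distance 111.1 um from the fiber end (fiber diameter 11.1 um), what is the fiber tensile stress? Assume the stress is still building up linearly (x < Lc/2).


Force balance: sigma_f * (pi*d^2/4) = tau * (pi*d) * x  ->  sigma_f = 4 * tau * x / d
sigma_f = 4 * 64 * 111.1 / 11.1 = 2562.3 MPa

2562.3 MPa


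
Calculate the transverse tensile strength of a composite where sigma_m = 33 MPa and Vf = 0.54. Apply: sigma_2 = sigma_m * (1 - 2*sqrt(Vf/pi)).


factor = 1 - 2*sqrt(0.54/pi) = 0.1708
sigma_2 = 33 * 0.1708 = 5.64 MPa

5.64 MPa


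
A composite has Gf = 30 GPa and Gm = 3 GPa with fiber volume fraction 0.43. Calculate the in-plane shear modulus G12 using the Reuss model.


1/G12 = Vf/Gf + (1-Vf)/Gm = 0.43/30 + 0.57/3
G12 = 4.89 GPa

4.89 GPa


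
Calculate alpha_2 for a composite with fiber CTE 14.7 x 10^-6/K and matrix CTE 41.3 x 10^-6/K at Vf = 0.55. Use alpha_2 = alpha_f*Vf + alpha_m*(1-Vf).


alpha_2 = alpha_f*Vf + alpha_m*(1-Vf) = 14.7*0.55 + 41.3*0.45 = 26.7 x 10^-6/K

26.7 x 10^-6/K


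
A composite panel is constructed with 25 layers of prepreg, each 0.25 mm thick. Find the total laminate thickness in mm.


h = n * t_ply = 25 * 0.25 = 6.25 mm

6.25 mm


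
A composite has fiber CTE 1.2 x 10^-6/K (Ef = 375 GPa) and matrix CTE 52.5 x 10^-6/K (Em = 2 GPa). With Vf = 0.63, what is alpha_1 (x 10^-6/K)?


E1 = Ef*Vf + Em*(1-Vf) = 236.99
alpha_1 = (alpha_f*Ef*Vf + alpha_m*Em*(1-Vf))/E1 = 1.36 x 10^-6/K

1.36 x 10^-6/K


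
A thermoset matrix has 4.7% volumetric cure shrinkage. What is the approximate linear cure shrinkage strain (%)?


Linear shrinkage ≈ vol_shrink/3 = 4.7/3 = 1.567%

1.567%


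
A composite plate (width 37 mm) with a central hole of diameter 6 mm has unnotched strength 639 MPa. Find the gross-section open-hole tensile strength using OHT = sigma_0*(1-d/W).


OHT = sigma_0*(1-d/W) = 639*(1-6/37) = 535.4 MPa

535.4 MPa


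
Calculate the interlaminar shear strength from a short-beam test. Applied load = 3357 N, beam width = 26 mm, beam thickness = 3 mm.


ILSS = 3F/(4bh) = 3*3357/(4*26*3) = 32.28 MPa

32.28 MPa


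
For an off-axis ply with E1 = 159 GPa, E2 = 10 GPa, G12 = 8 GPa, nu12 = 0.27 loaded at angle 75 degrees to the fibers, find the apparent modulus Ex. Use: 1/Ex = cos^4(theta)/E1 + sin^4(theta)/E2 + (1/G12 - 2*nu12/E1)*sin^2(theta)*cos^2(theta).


cos^4(75) = 0.004487, sin^4(75) = 0.870513, sin^2(75)*cos^2(75) = 0.0625
1/G12 - 2*nu12/E1 = 1/8 - 2*0.27/159 = 0.121604 GPa^-1
1/Ex = 0.004487/159 + 0.870513/10 + 0.121604*0.0625 = 0.0946797 GPa^-1
Ex = 10.56 GPa

10.56 GPa


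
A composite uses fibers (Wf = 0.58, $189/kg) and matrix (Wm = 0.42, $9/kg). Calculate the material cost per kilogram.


Cost = cost_f*Wf + cost_m*Wm = 189*0.58 + 9*0.42 = $113.4/kg

$113.4/kg


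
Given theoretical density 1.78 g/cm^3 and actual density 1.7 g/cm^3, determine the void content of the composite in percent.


Void% = (rho_theo - rho_actual)/rho_theo * 100 = (1.78 - 1.7)/1.78 * 100 = 4.49%

4.49%


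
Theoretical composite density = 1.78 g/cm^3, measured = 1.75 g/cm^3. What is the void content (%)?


Void% = (rho_theo - rho_actual)/rho_theo * 100 = (1.78 - 1.75)/1.78 * 100 = 1.69%

1.69%


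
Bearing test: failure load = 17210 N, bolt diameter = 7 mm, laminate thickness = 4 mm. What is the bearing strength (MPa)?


sigma_br = F/(d*h) = 17210/(7*4) = 614.6 MPa

614.6 MPa


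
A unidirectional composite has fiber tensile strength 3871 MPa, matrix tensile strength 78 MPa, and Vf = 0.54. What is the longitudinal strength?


sigma_1 = sigma_f*Vf + sigma_m*(1-Vf) = 3871*0.54 + 78*0.46 = 2126.2 MPa

2126.2 MPa


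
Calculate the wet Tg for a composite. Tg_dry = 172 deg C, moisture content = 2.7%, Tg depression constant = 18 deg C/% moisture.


Tg_wet = Tg_dry - k*moisture = 172 - 18*2.7 = 123.4 deg C

123.4 deg C


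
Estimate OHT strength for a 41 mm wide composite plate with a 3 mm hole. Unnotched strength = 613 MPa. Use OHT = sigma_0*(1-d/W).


OHT = sigma_0*(1-d/W) = 613*(1-3/41) = 568.1 MPa

568.1 MPa


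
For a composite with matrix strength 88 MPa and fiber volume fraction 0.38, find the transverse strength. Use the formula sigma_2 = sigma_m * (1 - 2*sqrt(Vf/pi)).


factor = 1 - 2*sqrt(0.38/pi) = 0.3044
sigma_2 = 88 * 0.3044 = 26.79 MPa

26.79 MPa


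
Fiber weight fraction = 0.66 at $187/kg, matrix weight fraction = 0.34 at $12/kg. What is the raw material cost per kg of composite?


Cost = cost_f*Wf + cost_m*Wm = 187*0.66 + 12*0.34 = $127.5/kg

$127.5/kg


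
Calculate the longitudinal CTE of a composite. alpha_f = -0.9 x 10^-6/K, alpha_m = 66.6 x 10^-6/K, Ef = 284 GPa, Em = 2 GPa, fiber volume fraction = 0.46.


E1 = Ef*Vf + Em*(1-Vf) = 131.72
alpha_1 = (alpha_f*Ef*Vf + alpha_m*Em*(1-Vf))/E1 = -0.35 x 10^-6/K

-0.35 x 10^-6/K


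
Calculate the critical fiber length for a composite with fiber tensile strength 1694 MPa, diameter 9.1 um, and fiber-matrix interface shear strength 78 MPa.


Lc = sigma_f * d / (2 * tau_i) = 1694 * 9.1 / (2 * 78) = 98.8 um

98.8 um


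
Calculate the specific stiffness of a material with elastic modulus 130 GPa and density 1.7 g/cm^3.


Specific stiffness = E/rho = 130/1.7 = 76.5 GPa/(g/cm^3)

76.5 GPa/(g/cm^3)


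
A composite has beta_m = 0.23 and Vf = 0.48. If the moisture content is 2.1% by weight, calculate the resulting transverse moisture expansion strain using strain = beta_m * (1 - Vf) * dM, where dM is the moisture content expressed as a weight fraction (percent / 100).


dM = 2.1/100 = 0.021
strain = beta_m * (1-Vf) * dM = 0.23 * 0.52 * 0.021 = 0.0025116

0.0025116


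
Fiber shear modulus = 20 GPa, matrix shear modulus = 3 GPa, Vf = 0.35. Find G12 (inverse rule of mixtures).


1/G12 = Vf/Gf + (1-Vf)/Gm = 0.35/20 + 0.65/3
G12 = 4.27 GPa

4.27 GPa


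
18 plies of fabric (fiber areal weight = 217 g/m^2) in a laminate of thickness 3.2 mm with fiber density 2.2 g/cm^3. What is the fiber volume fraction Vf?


Vf = n * FAW / (rho_f * h * 1000) = 18 * 217 / (2.2 * 3.2 * 1000) = 0.5548

0.5548


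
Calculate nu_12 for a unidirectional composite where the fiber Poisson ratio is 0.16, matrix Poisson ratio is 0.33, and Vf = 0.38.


nu_12 = nu_f*Vf + nu_m*(1-Vf) = 0.16*0.38 + 0.33*0.62 = 0.2654

0.2654


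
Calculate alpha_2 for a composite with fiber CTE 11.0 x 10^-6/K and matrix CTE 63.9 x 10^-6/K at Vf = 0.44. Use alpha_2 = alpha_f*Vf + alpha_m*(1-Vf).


alpha_2 = alpha_f*Vf + alpha_m*(1-Vf) = 11.0*0.44 + 63.9*0.56 = 40.6 x 10^-6/K

40.6 x 10^-6/K


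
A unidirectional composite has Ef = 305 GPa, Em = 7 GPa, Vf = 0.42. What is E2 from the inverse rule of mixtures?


1/E2 = Vf/Ef + (1-Vf)/Em = 0.42/305 + 0.58/7
E2 = 11.87 GPa

11.87 GPa


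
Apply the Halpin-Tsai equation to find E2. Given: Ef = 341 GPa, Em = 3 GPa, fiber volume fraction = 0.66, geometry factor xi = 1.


eta = (Ef/Em - 1)/(Ef/Em + xi) = (113.6667 - 1)/(113.6667 + 1) = 0.9826
E2 = Em*(1+xi*eta*Vf)/(1-eta*Vf) = 14.07 GPa

14.07 GPa


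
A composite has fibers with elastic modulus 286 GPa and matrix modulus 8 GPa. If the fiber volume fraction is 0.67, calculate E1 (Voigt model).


E1 = Ef*Vf + Em*(1-Vf) = 286*0.67 + 8*0.33 = 194.26 GPa

194.26 GPa


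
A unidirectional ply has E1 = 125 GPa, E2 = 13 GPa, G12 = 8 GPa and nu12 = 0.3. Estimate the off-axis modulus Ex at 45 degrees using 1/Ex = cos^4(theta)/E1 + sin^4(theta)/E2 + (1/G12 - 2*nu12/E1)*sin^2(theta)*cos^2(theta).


cos^4(45) = 0.25, sin^4(45) = 0.25, sin^2(45)*cos^2(45) = 0.25
1/G12 - 2*nu12/E1 = 1/8 - 2*0.3/125 = 0.1202 GPa^-1
1/Ex = 0.25/125 + 0.25/13 + 0.1202*0.25 = 0.0512808 GPa^-1
Ex = 19.5 GPa

19.5 GPa


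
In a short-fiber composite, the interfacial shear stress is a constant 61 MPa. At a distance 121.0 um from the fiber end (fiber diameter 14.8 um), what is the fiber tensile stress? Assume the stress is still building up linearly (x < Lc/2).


Force balance: sigma_f * (pi*d^2/4) = tau * (pi*d) * x  ->  sigma_f = 4 * tau * x / d
sigma_f = 4 * 61 * 121.0 / 14.8 = 1994.9 MPa

1994.9 MPa


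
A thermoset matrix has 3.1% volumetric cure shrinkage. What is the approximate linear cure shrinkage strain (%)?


Linear shrinkage ≈ vol_shrink/3 = 3.1/3 = 1.033%

1.033%


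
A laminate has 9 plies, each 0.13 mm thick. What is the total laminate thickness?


h = n * t_ply = 9 * 0.13 = 1.17 mm

1.17 mm


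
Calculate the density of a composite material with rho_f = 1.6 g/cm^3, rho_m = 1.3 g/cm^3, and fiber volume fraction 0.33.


rho_c = rho_f*Vf + rho_m*(1-Vf) = 1.6*0.33 + 1.3*0.67 = 1.399 g/cm^3

1.399 g/cm^3


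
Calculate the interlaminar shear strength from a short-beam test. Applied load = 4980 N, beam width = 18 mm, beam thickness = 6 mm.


ILSS = 3F/(4bh) = 3*4980/(4*18*6) = 34.58 MPa

34.58 MPa


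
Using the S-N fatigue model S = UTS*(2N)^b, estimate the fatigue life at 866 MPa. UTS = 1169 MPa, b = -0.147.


N = 0.5 * (S/UTS)^(1/b) = 0.5 * (866/1169)^(1/-0.147) = 3.8489 cycles

3.8489 cycles


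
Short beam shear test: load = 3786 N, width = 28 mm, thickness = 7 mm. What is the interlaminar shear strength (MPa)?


ILSS = 3F/(4bh) = 3*3786/(4*28*7) = 14.49 MPa

14.49 MPa
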